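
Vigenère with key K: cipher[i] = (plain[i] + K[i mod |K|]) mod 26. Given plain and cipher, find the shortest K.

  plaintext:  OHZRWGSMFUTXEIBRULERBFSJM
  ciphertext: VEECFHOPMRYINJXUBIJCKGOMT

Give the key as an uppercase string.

HXFLJBWD

  i= 0: V-O =  7 → H
  i= 1: E-H = 23 → X
  i= 2: E-Z =  5 → F
  i= 3: C-R = 11 → L
  i= 4: F-W =  9 → J
  i= 5: H-G =  1 → B
  i= 6: O-S = 22 → W
  i= 7: P-M =  3 → D
  i= 8: M-F =  7 → H
  i= 9: R-U = 23 → X
  i=10: Y-T =  5 → F
  i=11: I-X = 11 → L
  i=12: N-E =  9 → J
  i=13: J-I =  1 → B
  i=14: X-B = 22 → W
  i=15: U-R =  3 → D
  i=16: B-U =  7 → H
  i=17: I-L = 23 → X
  i=18: J-E =  5 → F
  i=19: C-R = 11 → L
  i=20: K-B =  9 → J
  i=21: G-F =  1 → B
  i=22: O-S = 22 → W
  i=23: M-J =  3 → D
  i=24: T-M =  7 → H
  shifts repeat with period 8: HXFLJBWD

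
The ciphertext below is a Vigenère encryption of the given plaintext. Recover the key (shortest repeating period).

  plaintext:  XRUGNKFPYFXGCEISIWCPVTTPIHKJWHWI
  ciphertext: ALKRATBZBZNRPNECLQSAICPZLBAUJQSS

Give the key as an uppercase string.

  i= 0: A-X =  3 → D
  i= 1: L-R = 20 → U
  i= 2: K-U = 16 → Q
  i= 3: R-G = 11 → L
  i= 4: A-N = 13 → N
  i= 5: T-K =  9 → J
  i= 6: B-F = 22 → W
  i= 7: Z-P = 10 → K
  i= 8: B-Y =  3 → D
  i= 9: Z-F = 20 → U
  i=10: N-X = 16 → Q
  i=11: R-G = 11 → L
  i=12: P-C = 13 → N
  i=13: N-E =  9 → J
  i=14: E-I = 22 → W
  i=15: C-S = 10 → K
  i=16: L-I =  3 → D
  i=17: Q-W = 20 → U
  i=18: S-C = 16 → Q
  i=19: A-P = 11 → L
  i=20: I-V = 13 → N
  i=21: C-T =  9 → J
  i=22: P-T = 22 → W
  i=23: Z-P = 10 → K
  i=24: L-I =  3 → D
  i=25: B-H = 20 → U
  i=26: A-K = 16 → Q
  i=27: U-J = 11 → L
  i=28: J-W = 13 → N
  i=29: Q-H =  9 → J
  i=30: S-W = 22 → W
  i=31: S-I = 10 → K
  shifts repeat with period 8: DUQLNJWK

DUQLNJWK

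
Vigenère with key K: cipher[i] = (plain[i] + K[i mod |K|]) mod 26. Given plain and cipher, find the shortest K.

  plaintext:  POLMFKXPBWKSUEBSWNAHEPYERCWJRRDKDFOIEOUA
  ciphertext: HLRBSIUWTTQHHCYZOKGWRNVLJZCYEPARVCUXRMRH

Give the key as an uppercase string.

SXGPNYXH

  i= 0: H-P = 18 → S
  i= 1: L-O = 23 → X
  i= 2: R-L =  6 → G
  i= 3: B-M = 15 → P
  i= 4: S-F = 13 → N
  i= 5: I-K = 24 → Y
  i= 6: U-X = 23 → X
  i= 7: W-P =  7 → H
  i= 8: T-B = 18 → S
  i= 9: T-W = 23 → X
  i=10: Q-K =  6 → G
  i=11: H-S = 15 → P
  i=12: H-U = 13 → N
  i=13: C-E = 24 → Y
  i=14: Y-B = 23 → X
  i=15: Z-S =  7 → H
  i=16: O-W = 18 → S
  i=17: K-N = 23 → X
  i=18: G-A =  6 → G
  i=19: W-H = 15 → P
  i=20: R-E = 13 → N
  i=21: N-P = 24 → Y
  i=22: V-Y = 23 → X
  i=23: L-E =  7 → H
  i=24: J-R = 18 → S
  i=25: Z-C = 23 → X
  i=26: C-W =  6 → G
  i=27: Y-J = 15 → P
  i=28: E-R = 13 → N
  i=29: P-R = 24 → Y
  i=30: A-D = 23 → X
  i=31: R-K =  7 → H
  i=32: V-D = 18 → S
  i=33: C-F = 23 → X
  i=34: U-O =  6 → G
  i=35: X-I = 15 → P
  i=36: R-E = 13 → N
  i=37: M-O = 24 → Y
  i=38: R-U = 23 → X
  i=39: H-A =  7 → H
  shifts repeat with period 8: SXGPNYXH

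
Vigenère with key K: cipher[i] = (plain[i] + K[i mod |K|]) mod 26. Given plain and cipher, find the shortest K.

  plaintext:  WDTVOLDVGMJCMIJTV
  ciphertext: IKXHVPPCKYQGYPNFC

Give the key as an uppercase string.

  i= 0: I-W = 12 → M
  i= 1: K-D =  7 → H
  i= 2: X-T =  4 → E
  i= 3: H-V = 12 → M
  i= 4: V-O =  7 → H
  i= 5: P-L =  4 → E
  i= 6: P-D = 12 → M
  i= 7: C-V =  7 → H
  i= 8: K-G =  4 → E
  i= 9: Y-M = 12 → M
  i=10: Q-J =  7 → H
  i=11: G-C =  4 → E
  i=12: Y-M = 12 → M
  i=13: P-I =  7 → H
  i=14: N-J =  4 → E
  i=15: F-T = 12 → M
  i=16: C-V =  7 → H
  shifts repeat with period 3: MHE

MHE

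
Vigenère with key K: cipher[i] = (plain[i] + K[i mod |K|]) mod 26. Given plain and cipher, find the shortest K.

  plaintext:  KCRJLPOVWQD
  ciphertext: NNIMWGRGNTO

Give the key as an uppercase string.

DLR

  i= 0: N-K =  3 → D
  i= 1: N-C = 11 → L
  i= 2: I-R = 17 → R
  i= 3: M-J =  3 → D
  i= 4: W-L = 11 → L
  i= 5: G-P = 17 → R
  i= 6: R-O =  3 → D
  i= 7: G-V = 11 → L
  i= 8: N-W = 17 → R
  i= 9: T-Q =  3 → D
  i=10: O-D = 11 → L
  shifts repeat with period 3: DLR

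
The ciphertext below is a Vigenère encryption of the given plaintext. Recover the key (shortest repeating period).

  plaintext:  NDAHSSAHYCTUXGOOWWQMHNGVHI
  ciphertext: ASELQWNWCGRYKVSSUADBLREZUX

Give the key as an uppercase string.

  i= 0: A-N = 13 → N
  i= 1: S-D = 15 → P
  i= 2: E-A =  4 → E
  i= 3: L-H =  4 → E
  i= 4: Q-S = 24 → Y
  i= 5: W-S =  4 → E
  i= 6: N-A = 13 → N
  i= 7: W-H = 15 → P
  i= 8: C-Y =  4 → E
  i= 9: G-C =  4 → E
  i=10: R-T = 24 → Y
  i=11: Y-U =  4 → E
  i=12: K-X = 13 → N
  i=13: V-G = 15 → P
  i=14: S-O =  4 → E
  i=15: S-O =  4 → E
  i=16: U-W = 24 → Y
  i=17: A-W =  4 → E
  i=18: D-Q = 13 → N
  i=19: B-M = 15 → P
  i=20: L-H =  4 → E
  i=21: R-N =  4 → E
  i=22: E-G = 24 → Y
  i=23: Z-V =  4 → E
  i=24: U-H = 13 → N
  i=25: X-I = 15 → P
  shifts repeat with period 6: NPEEYE

NPEEYE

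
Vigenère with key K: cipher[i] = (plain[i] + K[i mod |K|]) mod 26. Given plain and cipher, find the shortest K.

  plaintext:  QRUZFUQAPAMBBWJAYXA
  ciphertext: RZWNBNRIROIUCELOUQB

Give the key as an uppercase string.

BICOWT

  i= 0: R-Q =  1 → B
  i= 1: Z-R =  8 → I
  i= 2: W-U =  2 → C
  i= 3: N-Z = 14 → O
  i= 4: B-F = 22 → W
  i= 5: N-U = 19 → T
  i= 6: R-Q =  1 → B
  i= 7: I-A =  8 → I
  i= 8: R-P =  2 → C
  i= 9: O-A = 14 → O
  i=10: I-M = 22 → W
  i=11: U-B = 19 → T
  i=12: C-B =  1 → B
  i=13: E-W =  8 → I
  i=14: L-J =  2 → C
  i=15: O-A = 14 → O
  i=16: U-Y = 22 → W
  i=17: Q-X = 19 → T
  i=18: B-A =  1 → B
  shifts repeat with period 6: BICOWT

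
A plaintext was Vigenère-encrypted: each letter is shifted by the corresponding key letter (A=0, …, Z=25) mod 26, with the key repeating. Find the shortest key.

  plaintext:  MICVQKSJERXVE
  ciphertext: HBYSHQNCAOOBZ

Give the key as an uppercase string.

VTWXRG

  i= 0: H-M = 21 → V
  i= 1: B-I = 19 → T
  i= 2: Y-C = 22 → W
  i= 3: S-V = 23 → X
  i= 4: H-Q = 17 → R
  i= 5: Q-K =  6 → G
  i= 6: N-S = 21 → V
  i= 7: C-J = 19 → T
  i= 8: A-E = 22 → W
  i= 9: O-R = 23 → X
  i=10: O-X = 17 → R
  i=11: B-V =  6 → G
  i=12: Z-E = 21 → V
  shifts repeat with period 6: VTWXRG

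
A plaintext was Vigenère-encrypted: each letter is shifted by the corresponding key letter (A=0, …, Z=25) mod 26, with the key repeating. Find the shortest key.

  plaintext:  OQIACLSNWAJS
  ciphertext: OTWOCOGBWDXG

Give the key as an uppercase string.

  i= 0: O-O =  0 → A
  i= 1: T-Q =  3 → D
  i= 2: W-I = 14 → O
  i= 3: O-A = 14 → O
  i= 4: C-C =  0 → A
  i= 5: O-L =  3 → D
  i= 6: G-S = 14 → O
  i= 7: B-N = 14 → O
  i= 8: W-W =  0 → A
  i= 9: D-A =  3 → D
  i=10: X-J = 14 → O
  i=11: G-S = 14 → O
  shifts repeat with period 4: ADOO

ADOO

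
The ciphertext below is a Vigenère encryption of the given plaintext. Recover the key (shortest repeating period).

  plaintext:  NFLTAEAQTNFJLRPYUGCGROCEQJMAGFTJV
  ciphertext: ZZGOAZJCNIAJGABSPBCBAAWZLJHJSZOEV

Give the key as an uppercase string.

MUVVAVJ

  i= 0: Z-N = 12 → M
  i= 1: Z-F = 20 → U
  i= 2: G-L = 21 → V
  i= 3: O-T = 21 → V
  i= 4: A-A =  0 → A
  i= 5: Z-E = 21 → V
  i= 6: J-A =  9 → J
  i= 7: C-Q = 12 → M
  i= 8: N-T = 20 → U
  i= 9: I-N = 21 → V
  i=10: A-F = 21 → V
  i=11: J-J =  0 → A
  i=12: G-L = 21 → V
  i=13: A-R =  9 → J
  i=14: B-P = 12 → M
  i=15: S-Y = 20 → U
  i=16: P-U = 21 → V
  i=17: B-G = 21 → V
  i=18: C-C =  0 → A
  i=19: B-G = 21 → V
  i=20: A-R =  9 → J
  i=21: A-O = 12 → M
  i=22: W-C = 20 → U
  i=23: Z-E = 21 → V
  i=24: L-Q = 21 → V
  i=25: J-J =  0 → A
  i=26: H-M = 21 → V
  i=27: J-A =  9 → J
  i=28: S-G = 12 → M
  i=29: Z-F = 20 → U
  i=30: O-T = 21 → V
  i=31: E-J = 21 → V
  i=32: V-V =  0 → A
  shifts repeat with period 7: MUVVAVJ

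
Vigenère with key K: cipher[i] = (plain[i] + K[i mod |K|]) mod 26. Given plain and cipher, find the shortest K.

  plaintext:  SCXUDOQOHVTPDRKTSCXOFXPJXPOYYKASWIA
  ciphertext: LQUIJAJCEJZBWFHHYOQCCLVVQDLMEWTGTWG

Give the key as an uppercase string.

TOXOGM

  i= 0: L-S = 19 → T
  i= 1: Q-C = 14 → O
  i= 2: U-X = 23 → X
  i= 3: I-U = 14 → O
  i= 4: J-D =  6 → G
  i= 5: A-O = 12 → M
  i= 6: J-Q = 19 → T
  i= 7: C-O = 14 → O
  i= 8: E-H = 23 → X
  i= 9: J-V = 14 → O
  i=10: Z-T =  6 → G
  i=11: B-P = 12 → M
  i=12: W-D = 19 → T
  i=13: F-R = 14 → O
  i=14: H-K = 23 → X
  i=15: H-T = 14 → O
  i=16: Y-S =  6 → G
  i=17: O-C = 12 → M
  i=18: Q-X = 19 → T
  i=19: C-O = 14 → O
  i=20: C-F = 23 → X
  i=21: L-X = 14 → O
  i=22: V-P =  6 → G
  i=23: V-J = 12 → M
  i=24: Q-X = 19 → T
  i=25: D-P = 14 → O
  i=26: L-O = 23 → X
  i=27: M-Y = 14 → O
  i=28: E-Y =  6 → G
  i=29: W-K = 12 → M
  i=30: T-A = 19 → T
  i=31: G-S = 14 → O
  i=32: T-W = 23 → X
  i=33: W-I = 14 → O
  i=34: G-A =  6 → G
  shifts repeat with period 6: TOXOGM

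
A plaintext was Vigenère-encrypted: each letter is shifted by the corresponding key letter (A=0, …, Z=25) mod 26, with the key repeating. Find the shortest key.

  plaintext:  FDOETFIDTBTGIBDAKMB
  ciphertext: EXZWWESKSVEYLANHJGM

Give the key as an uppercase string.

ZULSDZKH

  i= 0: E-F = 25 → Z
  i= 1: X-D = 20 → U
  i= 2: Z-O = 11 → L
  i= 3: W-E = 18 → S
  i= 4: W-T =  3 → D
  i= 5: E-F = 25 → Z
  i= 6: S-I = 10 → K
  i= 7: K-D =  7 → H
  i= 8: S-T = 25 → Z
  i= 9: V-B = 20 → U
  i=10: E-T = 11 → L
  i=11: Y-G = 18 → S
  i=12: L-I =  3 → D
  i=13: A-B = 25 → Z
  i=14: N-D = 10 → K
  i=15: H-A =  7 → H
  i=16: J-K = 25 → Z
  i=17: G-M = 20 → U
  i=18: M-B = 11 → L
  shifts repeat with period 8: ZULSDZKH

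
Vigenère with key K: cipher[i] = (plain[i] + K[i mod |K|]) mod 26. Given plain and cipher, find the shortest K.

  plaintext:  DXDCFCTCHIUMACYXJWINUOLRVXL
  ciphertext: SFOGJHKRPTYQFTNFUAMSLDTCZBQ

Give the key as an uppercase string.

  i= 0: S-D = 15 → P
  i= 1: F-X =  8 → I
  i= 2: O-D = 11 → L
  i= 3: G-C =  4 → E
  i= 4: J-F =  4 → E
  i= 5: H-C =  5 → F
  i= 6: K-T = 17 → R
  i= 7: R-C = 15 → P
  i= 8: P-H =  8 → I
  i= 9: T-I = 11 → L
  i=10: Y-U =  4 → E
  i=11: Q-M =  4 → E
  i=12: F-A =  5 → F
  i=13: T-C = 17 → R
  i=14: N-Y = 15 → P
  i=15: F-X =  8 → I
  i=16: U-J = 11 → L
  i=17: A-W =  4 → E
  i=18: M-I =  4 → E
  i=19: S-N =  5 → F
  i=20: L-U = 17 → R
  i=21: D-O = 15 → P
  i=22: T-L =  8 → I
  i=23: C-R = 11 → L
  i=24: Z-V =  4 → E
  i=25: B-X =  4 → E
  i=26: Q-L =  5 → F
  shifts repeat with period 7: PILEEFR

PILEEFR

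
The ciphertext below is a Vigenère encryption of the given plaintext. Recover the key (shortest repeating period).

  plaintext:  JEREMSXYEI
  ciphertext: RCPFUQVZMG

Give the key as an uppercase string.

IYYB

  i= 0: R-J =  8 → I
  i= 1: C-E = 24 → Y
  i= 2: P-R = 24 → Y
  i= 3: F-E =  1 → B
  i= 4: U-M =  8 → I
  i= 5: Q-S = 24 → Y
  i= 6: V-X = 24 → Y
  i= 7: Z-Y =  1 → B
  i= 8: M-E =  8 → I
  i= 9: G-I = 24 → Y
  shifts repeat with period 4: IYYB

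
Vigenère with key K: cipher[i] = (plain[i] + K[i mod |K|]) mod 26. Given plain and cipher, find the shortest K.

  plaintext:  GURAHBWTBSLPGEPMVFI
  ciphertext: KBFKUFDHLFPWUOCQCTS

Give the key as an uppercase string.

  i= 0: K-G =  4 → E
  i= 1: B-U =  7 → H
  i= 2: F-R = 14 → O
  i= 3: K-A = 10 → K
  i= 4: U-H = 13 → N
  i= 5: F-B =  4 → E
  i= 6: D-W =  7 → H
  i= 7: H-T = 14 → O
  i= 8: L-B = 10 → K
  i= 9: F-S = 13 → N
  i=10: P-L =  4 → E
  i=11: W-P =  7 → H
  i=12: U-G = 14 → O
  i=13: O-E = 10 → K
  i=14: C-P = 13 → N
  i=15: Q-M =  4 → E
  i=16: C-V =  7 → H
  i=17: T-F = 14 → O
  i=18: S-I = 10 → K
  shifts repeat with period 5: EHOKN

EHOKN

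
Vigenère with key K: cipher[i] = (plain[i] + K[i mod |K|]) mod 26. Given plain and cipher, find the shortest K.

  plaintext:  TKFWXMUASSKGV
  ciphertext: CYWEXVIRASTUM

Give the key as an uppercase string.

JORIA

  i= 0: C-T =  9 → J
  i= 1: Y-K = 14 → O
  i= 2: W-F = 17 → R
  i= 3: E-W =  8 → I
  i= 4: X-X =  0 → A
  i= 5: V-M =  9 → J
  i= 6: I-U = 14 → O
  i= 7: R-A = 17 → R
  i= 8: A-S =  8 → I
  i= 9: S-S =  0 → A
  i=10: T-K =  9 → J
  i=11: U-G = 14 → O
  i=12: M-V = 17 → R
  shifts repeat with period 5: JORIA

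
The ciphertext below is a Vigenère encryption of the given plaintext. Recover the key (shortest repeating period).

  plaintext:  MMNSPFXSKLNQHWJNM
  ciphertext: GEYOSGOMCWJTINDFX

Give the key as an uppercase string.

  i= 0: G-M = 20 → U
  i= 1: E-M = 18 → S
  i= 2: Y-N = 11 → L
  i= 3: O-S = 22 → W
  i= 4: S-P =  3 → D
  i= 5: G-F =  1 → B
  i= 6: O-X = 17 → R
  i= 7: M-S = 20 → U
  i= 8: C-K = 18 → S
  i= 9: W-L = 11 → L
  i=10: J-N = 22 → W
  i=11: T-Q =  3 → D
  i=12: I-H =  1 → B
  i=13: N-W = 17 → R
  i=14: D-J = 20 → U
  i=15: F-N = 18 → S
  i=16: X-M = 11 → L
  shifts repeat with period 7: USLWDBR

USLWDBR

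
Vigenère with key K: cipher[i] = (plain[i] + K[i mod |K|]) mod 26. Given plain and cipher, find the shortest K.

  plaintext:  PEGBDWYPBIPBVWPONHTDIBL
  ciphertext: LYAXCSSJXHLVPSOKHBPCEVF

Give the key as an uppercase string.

  i= 0: L-P = 22 → W
  i= 1: Y-E = 20 → U
  i= 2: A-G = 20 → U
  i= 3: X-B = 22 → W
  i= 4: C-D = 25 → Z
  i= 5: S-W = 22 → W
  i= 6: S-Y = 20 → U
  i= 7: J-P = 20 → U
  i= 8: X-B = 22 → W
  i= 9: H-I = 25 → Z
  i=10: L-P = 22 → W
  i=11: V-B = 20 → U
  i=12: P-V = 20 → U
  i=13: S-W = 22 → W
  i=14: O-P = 25 → Z
  i=15: K-O = 22 → W
  i=16: H-N = 20 → U
  i=17: B-H = 20 → U
  i=18: P-T = 22 → W
  i=19: C-D = 25 → Z
  i=20: E-I = 22 → W
  i=21: V-B = 20 → U
  i=22: F-L = 20 → U
  shifts repeat with period 5: WUUWZ

WUUWZ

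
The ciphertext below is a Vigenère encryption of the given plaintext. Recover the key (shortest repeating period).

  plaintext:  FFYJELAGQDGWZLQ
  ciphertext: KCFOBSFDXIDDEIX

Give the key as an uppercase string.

  i= 0: K-F =  5 → F
  i= 1: C-F = 23 → X
  i= 2: F-Y =  7 → H
  i= 3: O-J =  5 → F
  i= 4: B-E = 23 → X
  i= 5: S-L =  7 → H
  i= 6: F-A =  5 → F
  i= 7: D-G = 23 → X
  i= 8: X-Q =  7 → H
  i= 9: I-D =  5 → F
  i=10: D-G = 23 → X
  i=11: D-W =  7 → H
  i=12: E-Z =  5 → F
  i=13: I-L = 23 → X
  i=14: X-Q =  7 → H
  shifts repeat with period 3: FXH

FXH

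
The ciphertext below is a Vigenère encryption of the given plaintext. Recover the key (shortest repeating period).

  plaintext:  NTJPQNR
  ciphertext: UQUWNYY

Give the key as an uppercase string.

HXL

  i= 0: U-N =  7 → H
  i= 1: Q-T = 23 → X
  i= 2: U-J = 11 → L
  i= 3: W-P =  7 → H
  i= 4: N-Q = 23 → X
  i= 5: Y-N = 11 → L
  i= 6: Y-R =  7 → H
  shifts repeat with period 3: HXL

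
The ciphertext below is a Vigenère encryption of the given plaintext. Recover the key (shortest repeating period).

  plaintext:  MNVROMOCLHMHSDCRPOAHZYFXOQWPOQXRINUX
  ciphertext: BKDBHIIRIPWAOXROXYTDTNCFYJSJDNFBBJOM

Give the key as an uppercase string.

  i= 0: B-M = 15 → P
  i= 1: K-N = 23 → X
  i= 2: D-V =  8 → I
  i= 3: B-R = 10 → K
  i= 4: H-O = 19 → T
  i= 5: I-M = 22 → W
  i= 6: I-O = 20 → U
  i= 7: R-C = 15 → P
  i= 8: I-L = 23 → X
  i= 9: P-H =  8 → I
  i=10: W-M = 10 → K
  i=11: A-H = 19 → T
  i=12: O-S = 22 → W
  i=13: X-D = 20 → U
  i=14: R-C = 15 → P
  i=15: O-R = 23 → X
  i=16: X-P =  8 → I
  i=17: Y-O = 10 → K
  i=18: T-A = 19 → T
  i=19: D-H = 22 → W
  i=20: T-Z = 20 → U
  i=21: N-Y = 15 → P
  i=22: C-F = 23 → X
  i=23: F-X =  8 → I
  i=24: Y-O = 10 → K
  i=25: J-Q = 19 → T
  i=26: S-W = 22 → W
  i=27: J-P = 20 → U
  i=28: D-O = 15 → P
  i=29: N-Q = 23 → X
  i=30: F-X =  8 → I
  i=31: B-R = 10 → K
  i=32: B-I = 19 → T
  i=33: J-N = 22 → W
  i=34: O-U = 20 → U
  i=35: M-X = 15 → P
  shifts repeat with period 7: PXIKTWU

PXIKTWU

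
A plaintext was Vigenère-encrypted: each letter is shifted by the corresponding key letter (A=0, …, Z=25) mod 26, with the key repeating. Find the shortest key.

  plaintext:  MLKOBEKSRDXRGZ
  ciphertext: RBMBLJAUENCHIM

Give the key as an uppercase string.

FQCNK

  i= 0: R-M =  5 → F
  i= 1: B-L = 16 → Q
  i= 2: M-K =  2 → C
  i= 3: B-O = 13 → N
  i= 4: L-B = 10 → K
  i= 5: J-E =  5 → F
  i= 6: A-K = 16 → Q
  i= 7: U-S =  2 → C
  i= 8: E-R = 13 → N
  i= 9: N-D = 10 → K
  i=10: C-X =  5 → F
  i=11: H-R = 16 → Q
  i=12: I-G =  2 → C
  i=13: M-Z = 13 → N
  shifts repeat with period 5: FQCNK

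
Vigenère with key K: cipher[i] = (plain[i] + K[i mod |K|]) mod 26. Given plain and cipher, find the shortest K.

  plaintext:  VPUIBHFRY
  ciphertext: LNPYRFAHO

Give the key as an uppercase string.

  i= 0: L-V = 16 → Q
  i= 1: N-P = 24 → Y
  i= 2: P-U = 21 → V
  i= 3: Y-I = 16 → Q
  i= 4: R-B = 16 → Q
  i= 5: F-H = 24 → Y
  i= 6: A-F = 21 → V
  i= 7: H-R = 16 → Q
  i= 8: O-Y = 16 → Q
  shifts repeat with period 4: QYVQ

QYVQ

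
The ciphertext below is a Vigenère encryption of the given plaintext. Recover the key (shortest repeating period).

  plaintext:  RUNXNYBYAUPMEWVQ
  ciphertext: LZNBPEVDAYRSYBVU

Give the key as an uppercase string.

UFAECG

  i= 0: L-R = 20 → U
  i= 1: Z-U =  5 → F
  i= 2: N-N =  0 → A
  i= 3: B-X =  4 → E
  i= 4: P-N =  2 → C
  i= 5: E-Y =  6 → G
  i= 6: V-B = 20 → U
  i= 7: D-Y =  5 → F
  i= 8: A-A =  0 → A
  i= 9: Y-U =  4 → E
  i=10: R-P =  2 → C
  i=11: S-M =  6 → G
  i=12: Y-E = 20 → U
  i=13: B-W =  5 → F
  i=14: V-V =  0 → A
  i=15: U-Q =  4 → E
  shifts repeat with period 6: UFAECG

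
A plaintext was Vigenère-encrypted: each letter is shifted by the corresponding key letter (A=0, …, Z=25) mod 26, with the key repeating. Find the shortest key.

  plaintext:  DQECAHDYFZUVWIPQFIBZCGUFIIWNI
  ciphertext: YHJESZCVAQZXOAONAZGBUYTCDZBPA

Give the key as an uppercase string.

VRFCSSZX

  i= 0: Y-D = 21 → V
  i= 1: H-Q = 17 → R
  i= 2: J-E =  5 → F
  i= 3: E-C =  2 → C
  i= 4: S-A = 18 → S
  i= 5: Z-H = 18 → S
  i= 6: C-D = 25 → Z
  i= 7: V-Y = 23 → X
  i= 8: A-F = 21 → V
  i= 9: Q-Z = 17 → R
  i=10: Z-U =  5 → F
  i=11: X-V =  2 → C
  i=12: O-W = 18 → S
  i=13: A-I = 18 → S
  i=14: O-P = 25 → Z
  i=15: N-Q = 23 → X
  i=16: A-F = 21 → V
  i=17: Z-I = 17 → R
  i=18: G-B =  5 → F
  i=19: B-Z =  2 → C
  i=20: U-C = 18 → S
  i=21: Y-G = 18 → S
  i=22: T-U = 25 → Z
  i=23: C-F = 23 → X
  i=24: D-I = 21 → V
  i=25: Z-I = 17 → R
  i=26: B-W =  5 → F
  i=27: P-N =  2 → C
  i=28: A-I = 18 → S
  shifts repeat with period 8: VRFCSSZX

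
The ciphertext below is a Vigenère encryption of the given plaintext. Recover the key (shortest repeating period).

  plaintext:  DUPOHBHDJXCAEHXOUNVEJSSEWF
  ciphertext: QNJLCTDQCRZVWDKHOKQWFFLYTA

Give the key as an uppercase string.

  i= 0: Q-D = 13 → N
  i= 1: N-U = 19 → T
  i= 2: J-P = 20 → U
  i= 3: L-O = 23 → X
  i= 4: C-H = 21 → V
  i= 5: T-B = 18 → S
  i= 6: D-H = 22 → W
  i= 7: Q-D = 13 → N
  i= 8: C-J = 19 → T
  i= 9: R-X = 20 → U
  i=10: Z-C = 23 → X
  i=11: V-A = 21 → V
  i=12: W-E = 18 → S
  i=13: D-H = 22 → W
  i=14: K-X = 13 → N
  i=15: H-O = 19 → T
  i=16: O-U = 20 → U
  i=17: K-N = 23 → X
  i=18: Q-V = 21 → V
  i=19: W-E = 18 → S
  i=20: F-J = 22 → W
  i=21: F-S = 13 → N
  i=22: L-S = 19 → T
  i=23: Y-E = 20 → U
  i=24: T-W = 23 → X
  i=25: A-F = 21 → V
  shifts repeat with period 7: NTUXVSW

NTUXVSW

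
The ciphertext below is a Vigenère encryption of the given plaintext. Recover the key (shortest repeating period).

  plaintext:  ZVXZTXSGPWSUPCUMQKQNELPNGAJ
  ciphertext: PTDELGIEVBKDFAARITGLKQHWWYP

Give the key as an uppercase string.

  i= 0: P-Z = 16 → Q
  i= 1: T-V = 24 → Y
  i= 2: D-X =  6 → G
  i= 3: E-Z =  5 → F
  i= 4: L-T = 18 → S
  i= 5: G-X =  9 → J
  i= 6: I-S = 16 → Q
  i= 7: E-G = 24 → Y
  i= 8: V-P =  6 → G
  i= 9: B-W =  5 → F
  i=10: K-S = 18 → S
  i=11: D-U =  9 → J
  i=12: F-P = 16 → Q
  i=13: A-C = 24 → Y
  i=14: A-U =  6 → G
  i=15: R-M =  5 → F
  i=16: I-Q = 18 → S
  i=17: T-K =  9 → J
  i=18: G-Q = 16 → Q
  i=19: L-N = 24 → Y
  i=20: K-E =  6 → G
  i=21: Q-L =  5 → F
  i=22: H-P = 18 → S
  i=23: W-N =  9 → J
  i=24: W-G = 16 → Q
  i=25: Y-A = 24 → Y
  i=26: P-J =  6 → G
  shifts repeat with period 6: QYGFSJ

QYGFSJ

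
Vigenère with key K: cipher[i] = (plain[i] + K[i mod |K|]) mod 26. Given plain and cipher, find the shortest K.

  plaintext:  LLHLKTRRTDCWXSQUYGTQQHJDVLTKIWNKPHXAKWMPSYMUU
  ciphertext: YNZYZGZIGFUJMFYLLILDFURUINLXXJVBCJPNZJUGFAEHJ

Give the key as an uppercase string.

  i= 0: Y-L = 13 → N
  i= 1: N-L =  2 → C
  i= 2: Z-H = 18 → S
  i= 3: Y-L = 13 → N
  i= 4: Z-K = 15 → P
  i= 5: G-T = 13 → N
  i= 6: Z-R =  8 → I
  i= 7: I-R = 17 → R
  i= 8: G-T = 13 → N
  i= 9: F-D =  2 → C
  i=10: U-C = 18 → S
  i=11: J-W = 13 → N
  i=12: M-X = 15 → P
  i=13: F-S = 13 → N
  i=14: Y-Q =  8 → I
  i=15: L-U = 17 → R
  i=16: L-Y = 13 → N
  i=17: I-G =  2 → C
  i=18: L-T = 18 → S
  i=19: D-Q = 13 → N
  i=20: F-Q = 15 → P
  i=21: U-H = 13 → N
  i=22: R-J =  8 → I
  i=23: U-D = 17 → R
  i=24: I-V = 13 → N
  i=25: N-L =  2 → C
  i=26: L-T = 18 → S
  i=27: X-K = 13 → N
  i=28: X-I = 15 → P
  i=29: J-W = 13 → N
  i=30: V-N =  8 → I
  i=31: B-K = 17 → R
  i=32: C-P = 13 → N
  i=33: J-H =  2 → C
  i=34: P-X = 18 → S
  i=35: N-A = 13 → N
  i=36: Z-K = 15 → P
  i=37: J-W = 13 → N
  i=38: U-M =  8 → I
  i=39: G-P = 17 → R
  i=40: F-S = 13 → N
  i=41: A-Y =  2 → C
  i=42: E-M = 18 → S
  i=43: H-U = 13 → N
  i=44: J-U = 15 → P
  shifts repeat with period 8: NCSNPNIR

NCSNPNIR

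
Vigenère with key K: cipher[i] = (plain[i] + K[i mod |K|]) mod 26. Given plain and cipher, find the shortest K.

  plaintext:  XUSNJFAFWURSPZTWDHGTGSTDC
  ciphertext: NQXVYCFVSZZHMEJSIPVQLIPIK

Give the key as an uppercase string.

QWFIPXF

  i= 0: N-X = 16 → Q
  i= 1: Q-U = 22 → W
  i= 2: X-S =  5 → F
  i= 3: V-N =  8 → I
  i= 4: Y-J = 15 → P
  i= 5: C-F = 23 → X
  i= 6: F-A =  5 → F
  i= 7: V-F = 16 → Q
  i= 8: S-W = 22 → W
  i= 9: Z-U =  5 → F
  i=10: Z-R =  8 → I
  i=11: H-S = 15 → P
  i=12: M-P = 23 → X
  i=13: E-Z =  5 → F
  i=14: J-T = 16 → Q
  i=15: S-W = 22 → W
  i=16: I-D =  5 → F
  i=17: P-H =  8 → I
  i=18: V-G = 15 → P
  i=19: Q-T = 23 → X
  i=20: L-G =  5 → F
  i=21: I-S = 16 → Q
  i=22: P-T = 22 → W
  i=23: I-D =  5 → F
  i=24: K-C =  8 → I
  shifts repeat with period 7: QWFIPXF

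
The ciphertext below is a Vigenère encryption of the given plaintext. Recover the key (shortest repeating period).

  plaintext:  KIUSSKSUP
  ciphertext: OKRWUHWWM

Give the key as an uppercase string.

  i= 0: O-K =  4 → E
  i= 1: K-I =  2 → C
  i= 2: R-U = 23 → X
  i= 3: W-S =  4 → E
  i= 4: U-S =  2 → C
  i= 5: H-K = 23 → X
  i= 6: W-S =  4 → E
  i= 7: W-U =  2 → C
  i= 8: M-P = 23 → X
  shifts repeat with period 3: ECX

ECX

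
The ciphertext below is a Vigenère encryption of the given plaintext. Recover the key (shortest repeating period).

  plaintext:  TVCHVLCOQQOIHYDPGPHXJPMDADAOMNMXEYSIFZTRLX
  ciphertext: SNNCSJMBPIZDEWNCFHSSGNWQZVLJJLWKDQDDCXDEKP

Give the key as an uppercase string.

  i= 0: S-T = 25 → Z
  i= 1: N-V = 18 → S
  i= 2: N-C = 11 → L
  i= 3: C-H = 21 → V
  i= 4: S-V = 23 → X
  i= 5: J-L = 24 → Y
  i= 6: M-C = 10 → K
  i= 7: B-O = 13 → N
  i= 8: P-Q = 25 → Z
  i= 9: I-Q = 18 → S
  i=10: Z-O = 11 → L
  i=11: D-I = 21 → V
  i=12: E-H = 23 → X
  i=13: W-Y = 24 → Y
  i=14: N-D = 10 → K
  i=15: C-P = 13 → N
  i=16: F-G = 25 → Z
  i=17: H-P = 18 → S
  i=18: S-H = 11 → L
  i=19: S-X = 21 → V
  i=20: G-J = 23 → X
  i=21: N-P = 24 → Y
  i=22: W-M = 10 → K
  i=23: Q-D = 13 → N
  i=24: Z-A = 25 → Z
  i=25: V-D = 18 → S
  i=26: L-A = 11 → L
  i=27: J-O = 21 → V
  i=28: J-M = 23 → X
  i=29: L-N = 24 → Y
  i=30: W-M = 10 → K
  i=31: K-X = 13 → N
  i=32: D-E = 25 → Z
  i=33: Q-Y = 18 → S
  i=34: D-S = 11 → L
  i=35: D-I = 21 → V
  i=36: C-F = 23 → X
  i=37: X-Z = 24 → Y
  i=38: D-T = 10 → K
  i=39: E-R = 13 → N
  i=40: K-L = 25 → Z
  i=41: P-X = 18 → S
  shifts repeat with period 8: ZSLVXYKN

ZSLVXYKN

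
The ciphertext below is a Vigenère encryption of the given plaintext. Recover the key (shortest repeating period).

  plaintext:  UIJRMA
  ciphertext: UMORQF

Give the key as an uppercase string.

  i= 0: U-U =  0 → A
  i= 1: M-I =  4 → E
  i= 2: O-J =  5 → F
  i= 3: R-R =  0 → A
  i= 4: Q-M =  4 → E
  i= 5: F-A =  5 → F
  shifts repeat with period 3: AEF

AEF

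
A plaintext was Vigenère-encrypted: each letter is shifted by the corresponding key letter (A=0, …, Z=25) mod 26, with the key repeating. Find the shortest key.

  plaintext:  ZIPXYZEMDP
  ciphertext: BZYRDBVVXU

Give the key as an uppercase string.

CRJUF

  i= 0: B-Z =  2 → C
  i= 1: Z-I = 17 → R
  i= 2: Y-P =  9 → J
  i= 3: R-X = 20 → U
  i= 4: D-Y =  5 → F
  i= 5: B-Z =  2 → C
  i= 6: V-E = 17 → R
  i= 7: V-M =  9 → J
  i= 8: X-D = 20 → U
  i= 9: U-P =  5 → F
  shifts repeat with period 5: CRJUF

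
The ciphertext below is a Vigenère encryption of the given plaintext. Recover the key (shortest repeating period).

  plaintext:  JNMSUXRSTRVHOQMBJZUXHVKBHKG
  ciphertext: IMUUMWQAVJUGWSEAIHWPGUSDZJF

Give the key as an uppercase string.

ZZICS

  i= 0: I-J = 25 → Z
  i= 1: M-N = 25 → Z
  i= 2: U-M =  8 → I
  i= 3: U-S =  2 → C
  i= 4: M-U = 18 → S
  i= 5: W-X = 25 → Z
  i= 6: Q-R = 25 → Z
  i= 7: A-S =  8 → I
  i= 8: V-T =  2 → C
  i= 9: J-R = 18 → S
  i=10: U-V = 25 → Z
  i=11: G-H = 25 → Z
  i=12: W-O =  8 → I
  i=13: S-Q =  2 → C
  i=14: E-M = 18 → S
  i=15: A-B = 25 → Z
  i=16: I-J = 25 → Z
  i=17: H-Z =  8 → I
  i=18: W-U =  2 → C
  i=19: P-X = 18 → S
  i=20: G-H = 25 → Z
  i=21: U-V = 25 → Z
  i=22: S-K =  8 → I
  i=23: D-B =  2 → C
  i=24: Z-H = 18 → S
  i=25: J-K = 25 → Z
  i=26: F-G = 25 → Z
  shifts repeat with period 5: ZZICS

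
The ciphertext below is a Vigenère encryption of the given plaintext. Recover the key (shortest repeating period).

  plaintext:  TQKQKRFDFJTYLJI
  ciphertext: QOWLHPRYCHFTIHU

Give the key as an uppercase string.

  i= 0: Q-T = 23 → X
  i= 1: O-Q = 24 → Y
  i= 2: W-K = 12 → M
  i= 3: L-Q = 21 → V
  i= 4: H-K = 23 → X
  i= 5: P-R = 24 → Y
  i= 6: R-F = 12 → M
  i= 7: Y-D = 21 → V
  i= 8: C-F = 23 → X
  i= 9: H-J = 24 → Y
  i=10: F-T = 12 → M
  i=11: T-Y = 21 → V
  i=12: I-L = 23 → X
  i=13: H-J = 24 → Y
  i=14: U-I = 12 → M
  shifts repeat with period 4: XYMV

XYMV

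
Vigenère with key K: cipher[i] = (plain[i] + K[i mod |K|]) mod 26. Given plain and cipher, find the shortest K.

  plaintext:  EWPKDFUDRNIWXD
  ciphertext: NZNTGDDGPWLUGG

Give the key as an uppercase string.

JDY

  i= 0: N-E =  9 → J
  i= 1: Z-W =  3 → D
  i= 2: N-P = 24 → Y
  i= 3: T-K =  9 → J
  i= 4: G-D =  3 → D
  i= 5: D-F = 24 → Y
  i= 6: D-U =  9 → J
  i= 7: G-D =  3 → D
  i= 8: P-R = 24 → Y
  i= 9: W-N =  9 → J
  i=10: L-I =  3 → D
  i=11: U-W = 24 → Y
  i=12: G-X =  9 → J
  i=13: G-D =  3 → D
  shifts repeat with period 3: JDY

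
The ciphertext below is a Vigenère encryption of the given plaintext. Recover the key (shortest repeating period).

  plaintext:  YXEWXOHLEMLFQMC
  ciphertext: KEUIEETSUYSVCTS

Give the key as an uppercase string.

  i= 0: K-Y = 12 → M
  i= 1: E-X =  7 → H
  i= 2: U-E = 16 → Q
  i= 3: I-W = 12 → M
  i= 4: E-X =  7 → H
  i= 5: E-O = 16 → Q
  i= 6: T-H = 12 → M
  i= 7: S-L =  7 → H
  i= 8: U-E = 16 → Q
  i= 9: Y-M = 12 → M
  i=10: S-L =  7 → H
  i=11: V-F = 16 → Q
  i=12: C-Q = 12 → M
  i=13: T-M =  7 → H
  i=14: S-C = 16 → Q
  shifts repeat with period 3: MHQ

MHQ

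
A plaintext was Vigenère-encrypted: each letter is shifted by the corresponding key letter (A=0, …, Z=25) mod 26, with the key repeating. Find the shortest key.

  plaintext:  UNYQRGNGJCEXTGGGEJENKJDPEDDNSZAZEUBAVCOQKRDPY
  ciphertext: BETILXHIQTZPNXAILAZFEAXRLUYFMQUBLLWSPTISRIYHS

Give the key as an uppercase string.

  i= 0: B-U =  7 → H
  i= 1: E-N = 17 → R
  i= 2: T-Y = 21 → V
  i= 3: I-Q = 18 → S
  i= 4: L-R = 20 → U
  i= 5: X-G = 17 → R
  i= 6: H-N = 20 → U
  i= 7: I-G =  2 → C
  i= 8: Q-J =  7 → H
  i= 9: T-C = 17 → R
  i=10: Z-E = 21 → V
  i=11: P-X = 18 → S
  i=12: N-T = 20 → U
  i=13: X-G = 17 → R
  i=14: A-G = 20 → U
  i=15: I-G =  2 → C
  i=16: L-E =  7 → H
  i=17: A-J = 17 → R
  i=18: Z-E = 21 → V
  i=19: F-N = 18 → S
  i=20: E-K = 20 → U
  i=21: A-J = 17 → R
  i=22: X-D = 20 → U
  i=23: R-P =  2 → C
  i=24: L-E =  7 → H
  i=25: U-D = 17 → R
  i=26: Y-D = 21 → V
  i=27: F-N = 18 → S
  i=28: M-S = 20 → U
  i=29: Q-Z = 17 → R
  i=30: U-A = 20 → U
  i=31: B-Z =  2 → C
  i=32: L-E =  7 → H
  i=33: L-U = 17 → R
  i=34: W-B = 21 → V
  i=35: S-A = 18 → S
  i=36: P-V = 20 → U
  i=37: T-C = 17 → R
  i=38: I-O = 20 → U
  i=39: S-Q =  2 → C
  i=40: R-K =  7 → H
  i=41: I-R = 17 → R
  i=42: Y-D = 21 → V
  i=43: H-P = 18 → S
  i=44: S-Y = 20 → U
  shifts repeat with period 8: HRVSURUC

HRVSURUC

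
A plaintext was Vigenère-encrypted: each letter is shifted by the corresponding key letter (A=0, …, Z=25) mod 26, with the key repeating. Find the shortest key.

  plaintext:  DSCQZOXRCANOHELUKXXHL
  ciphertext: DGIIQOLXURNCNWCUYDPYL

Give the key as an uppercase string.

AOGSR

  i= 0: D-D =  0 → A
  i= 1: G-S = 14 → O
  i= 2: I-C =  6 → G
  i= 3: I-Q = 18 → S
  i= 4: Q-Z = 17 → R
  i= 5: O-O =  0 → A
  i= 6: L-X = 14 → O
  i= 7: X-R =  6 → G
  i= 8: U-C = 18 → S
  i= 9: R-A = 17 → R
  i=10: N-N =  0 → A
  i=11: C-O = 14 → O
  i=12: N-H =  6 → G
  i=13: W-E = 18 → S
  i=14: C-L = 17 → R
  i=15: U-U =  0 → A
  i=16: Y-K = 14 → O
  i=17: D-X =  6 → G
  i=18: P-X = 18 → S
  i=19: Y-H = 17 → R
  i=20: L-L =  0 → A
  shifts repeat with period 5: AOGSR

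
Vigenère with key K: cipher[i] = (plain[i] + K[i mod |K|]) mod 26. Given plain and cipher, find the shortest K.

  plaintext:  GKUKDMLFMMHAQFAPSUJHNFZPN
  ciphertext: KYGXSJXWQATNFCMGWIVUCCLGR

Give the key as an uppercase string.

EOMNPXMR

  i= 0: K-G =  4 → E
  i= 1: Y-K = 14 → O
  i= 2: G-U = 12 → M
  i= 3: X-K = 13 → N
  i= 4: S-D = 15 → P
  i= 5: J-M = 23 → X
  i= 6: X-L = 12 → M
  i= 7: W-F = 17 → R
  i= 8: Q-M =  4 → E
  i= 9: A-M = 14 → O
  i=10: T-H = 12 → M
  i=11: N-A = 13 → N
  i=12: F-Q = 15 → P
  i=13: C-F = 23 → X
  i=14: M-A = 12 → M
  i=15: G-P = 17 → R
  i=16: W-S =  4 → E
  i=17: I-U = 14 → O
  i=18: V-J = 12 → M
  i=19: U-H = 13 → N
  i=20: C-N = 15 → P
  i=21: C-F = 23 → X
  i=22: L-Z = 12 → M
  i=23: G-P = 17 → R
  i=24: R-N =  4 → E
  shifts repeat with period 8: EOMNPXMR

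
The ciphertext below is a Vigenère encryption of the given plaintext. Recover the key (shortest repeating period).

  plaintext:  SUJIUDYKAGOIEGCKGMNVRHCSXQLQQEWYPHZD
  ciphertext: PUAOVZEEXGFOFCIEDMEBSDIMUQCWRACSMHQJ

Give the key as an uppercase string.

  i= 0: P-S = 23 → X
  i= 1: U-U =  0 → A
  i= 2: A-J = 17 → R
  i= 3: O-I =  6 → G
  i= 4: V-U =  1 → B
  i= 5: Z-D = 22 → W
  i= 6: E-Y =  6 → G
  i= 7: E-K = 20 → U
  i= 8: X-A = 23 → X
  i= 9: G-G =  0 → A
  i=10: F-O = 17 → R
  i=11: O-I =  6 → G
  i=12: F-E =  1 → B
  i=13: C-G = 22 → W
  i=14: I-C =  6 → G
  i=15: E-K = 20 → U
  i=16: D-G = 23 → X
  i=17: M-M =  0 → A
  i=18: E-N = 17 → R
  i=19: B-V =  6 → G
  i=20: S-R =  1 → B
  i=21: D-H = 22 → W
  i=22: I-C =  6 → G
  i=23: M-S = 20 → U
  i=24: U-X = 23 → X
  i=25: Q-Q =  0 → A
  i=26: C-L = 17 → R
  i=27: W-Q =  6 → G
  i=28: R-Q =  1 → B
  i=29: A-E = 22 → W
  i=30: C-W =  6 → G
  i=31: S-Y = 20 → U
  i=32: M-P = 23 → X
  i=33: H-H =  0 → A
  i=34: Q-Z = 17 → R
  i=35: J-D =  6 → G
  shifts repeat with period 8: XARGBWGU

XARGBWGU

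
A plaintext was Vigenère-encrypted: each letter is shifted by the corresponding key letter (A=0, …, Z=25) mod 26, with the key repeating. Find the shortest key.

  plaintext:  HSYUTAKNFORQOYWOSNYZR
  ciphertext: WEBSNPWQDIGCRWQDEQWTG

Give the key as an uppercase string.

PMDYU

  i= 0: W-H = 15 → P
  i= 1: E-S = 12 → M
  i= 2: B-Y =  3 → D
  i= 3: S-U = 24 → Y
  i= 4: N-T = 20 → U
  i= 5: P-A = 15 → P
  i= 6: W-K = 12 → M
  i= 7: Q-N =  3 → D
  i= 8: D-F = 24 → Y
  i= 9: I-O = 20 → U
  i=10: G-R = 15 → P
  i=11: C-Q = 12 → M
  i=12: R-O =  3 → D
  i=13: W-Y = 24 → Y
  i=14: Q-W = 20 → U
  i=15: D-O = 15 → P
  i=16: E-S = 12 → M
  i=17: Q-N =  3 → D
  i=18: W-Y = 24 → Y
  i=19: T-Z = 20 → U
  i=20: G-R = 15 → P
  shifts repeat with period 5: PMDYU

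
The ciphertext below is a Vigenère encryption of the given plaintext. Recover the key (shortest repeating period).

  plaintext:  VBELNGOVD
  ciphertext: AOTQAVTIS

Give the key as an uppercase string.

FNP

  i= 0: A-V =  5 → F
  i= 1: O-B = 13 → N
  i= 2: T-E = 15 → P
  i= 3: Q-L =  5 → F
  i= 4: A-N = 13 → N
  i= 5: V-G = 15 → P
  i= 6: T-O =  5 → F
  i= 7: I-V = 13 → N
  i= 8: S-D = 15 → P
  shifts repeat with period 3: FNP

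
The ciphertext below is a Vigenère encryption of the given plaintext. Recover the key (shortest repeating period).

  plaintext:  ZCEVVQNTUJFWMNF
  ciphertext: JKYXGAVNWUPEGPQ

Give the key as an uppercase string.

KIUCL

  i= 0: J-Z = 10 → K
  i= 1: K-C =  8 → I
  i= 2: Y-E = 20 → U
  i= 3: X-V =  2 → C
  i= 4: G-V = 11 → L
  i= 5: A-Q = 10 → K
  i= 6: V-N =  8 → I
  i= 7: N-T = 20 → U
  i= 8: W-U =  2 → C
  i= 9: U-J = 11 → L
  i=10: P-F = 10 → K
  i=11: E-W =  8 → I
  i=12: G-M = 20 → U
  i=13: P-N =  2 → C
  i=14: Q-F = 11 → L
  shifts repeat with period 5: KIUCL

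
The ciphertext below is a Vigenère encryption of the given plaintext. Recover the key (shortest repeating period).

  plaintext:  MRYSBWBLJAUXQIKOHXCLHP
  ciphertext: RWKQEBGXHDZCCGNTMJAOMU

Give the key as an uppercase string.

FFMYD

  i= 0: R-M =  5 → F
  i= 1: W-R =  5 → F
  i= 2: K-Y = 12 → M
  i= 3: Q-S = 24 → Y
  i= 4: E-B =  3 → D
  i= 5: B-W =  5 → F
  i= 6: G-B =  5 → F
  i= 7: X-L = 12 → M
  i= 8: H-J = 24 → Y
  i= 9: D-A =  3 → D
  i=10: Z-U =  5 → F
  i=11: C-X =  5 → F
  i=12: C-Q = 12 → M
  i=13: G-I = 24 → Y
  i=14: N-K =  3 → D
  i=15: T-O =  5 → F
  i=16: M-H =  5 → F
  i=17: J-X = 12 → M
  i=18: A-C = 24 → Y
  i=19: O-L =  3 → D
  i=20: M-H =  5 → F
  i=21: U-P =  5 → F
  shifts repeat with period 5: FFMYD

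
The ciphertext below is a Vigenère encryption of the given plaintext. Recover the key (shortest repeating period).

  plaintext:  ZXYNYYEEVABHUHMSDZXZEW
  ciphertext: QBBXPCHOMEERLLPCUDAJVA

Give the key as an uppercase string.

  i= 0: Q-Z = 17 → R
  i= 1: B-X =  4 → E
  i= 2: B-Y =  3 → D
  i= 3: X-N = 10 → K
  i= 4: P-Y = 17 → R
  i= 5: C-Y =  4 → E
  i= 6: H-E =  3 → D
  i= 7: O-E = 10 → K
  i= 8: M-V = 17 → R
  i= 9: E-A =  4 → E
  i=10: E-B =  3 → D
  i=11: R-H = 10 → K
  i=12: L-U = 17 → R
  i=13: L-H =  4 → E
  i=14: P-M =  3 → D
  i=15: C-S = 10 → K
  i=16: U-D = 17 → R
  i=17: D-Z =  4 → E
  i=18: A-X =  3 → D
  i=19: J-Z = 10 → K
  i=20: V-E = 17 → R
  i=21: A-W =  4 → E
  shifts repeat with period 4: REDK

REDK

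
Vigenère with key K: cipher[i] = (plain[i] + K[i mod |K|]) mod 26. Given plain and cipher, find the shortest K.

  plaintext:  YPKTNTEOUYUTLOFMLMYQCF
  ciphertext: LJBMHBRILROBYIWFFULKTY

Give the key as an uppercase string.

  i= 0: L-Y = 13 → N
  i= 1: J-P = 20 → U
  i= 2: B-K = 17 → R
  i= 3: M-T = 19 → T
  i= 4: H-N = 20 → U
  i= 5: B-T =  8 → I
  i= 6: R-E = 13 → N
  i= 7: I-O = 20 → U
  i= 8: L-U = 17 → R
  i= 9: R-Y = 19 → T
  i=10: O-U = 20 → U
  i=11: B-T =  8 → I
  i=12: Y-L = 13 → N
  i=13: I-O = 20 → U
  i=14: W-F = 17 → R
  i=15: F-M = 19 → T
  i=16: F-L = 20 → U
  i=17: U-M =  8 → I
  i=18: L-Y = 13 → N
  i=19: K-Q = 20 → U
  i=20: T-C = 17 → R
  i=21: Y-F = 19 → T
  shifts repeat with period 6: NURTUI

NURTUI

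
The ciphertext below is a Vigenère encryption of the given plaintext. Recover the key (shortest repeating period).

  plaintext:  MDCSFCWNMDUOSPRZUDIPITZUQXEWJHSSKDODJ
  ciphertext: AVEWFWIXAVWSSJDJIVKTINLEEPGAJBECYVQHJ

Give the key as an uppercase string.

  i= 0: A-M = 14 → O
  i= 1: V-D = 18 → S
  i= 2: E-C =  2 → C
  i= 3: W-S =  4 → E
  i= 4: F-F =  0 → A
  i= 5: W-C = 20 → U
  i= 6: I-W = 12 → M
  i= 7: X-N = 10 → K
  i= 8: A-M = 14 → O
  i= 9: V-D = 18 → S
  i=10: W-U =  2 → C
  i=11: S-O =  4 → E
  i=12: S-S =  0 → A
  i=13: J-P = 20 → U
  i=14: D-R = 12 → M
  i=15: J-Z = 10 → K
  i=16: I-U = 14 → O
  i=17: V-D = 18 → S
  i=18: K-I =  2 → C
  i=19: T-P =  4 → E
  i=20: I-I =  0 → A
  i=21: N-T = 20 → U
  i=22: L-Z = 12 → M
  i=23: E-U = 10 → K
  i=24: E-Q = 14 → O
  i=25: P-X = 18 → S
  i=26: G-E =  2 → C
  i=27: A-W =  4 → E
  i=28: J-J =  0 → A
  i=29: B-H = 20 → U
  i=30: E-S = 12 → M
  i=31: C-S = 10 → K
  i=32: Y-K = 14 → O
  i=33: V-D = 18 → S
  i=34: Q-O =  2 → C
  i=35: H-D =  4 → E
  i=36: J-J =  0 → A
  shifts repeat with period 8: OSCEAUMK

OSCEAUMK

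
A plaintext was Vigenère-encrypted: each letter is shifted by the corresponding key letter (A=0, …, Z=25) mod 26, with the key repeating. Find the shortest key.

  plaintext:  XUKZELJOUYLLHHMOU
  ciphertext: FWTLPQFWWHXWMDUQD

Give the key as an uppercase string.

  i= 0: F-X =  8 → I
  i= 1: W-U =  2 → C
  i= 2: T-K =  9 → J
  i= 3: L-Z = 12 → M
  i= 4: P-E = 11 → L
  i= 5: Q-L =  5 → F
  i= 6: F-J = 22 → W
  i= 7: W-O =  8 → I
  i= 8: W-U =  2 → C
  i= 9: H-Y =  9 → J
  i=10: X-L = 12 → M
  i=11: W-L = 11 → L
  i=12: M-H =  5 → F
  i=13: D-H = 22 → W
  i=14: U-M =  8 → I
  i=15: Q-O =  2 → C
  i=16: D-U =  9 → J
  shifts repeat with period 7: ICJMLFW

ICJMLFW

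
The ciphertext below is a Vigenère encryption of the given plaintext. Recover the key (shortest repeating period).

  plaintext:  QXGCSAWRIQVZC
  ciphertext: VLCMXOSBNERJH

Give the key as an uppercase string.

  i= 0: V-Q =  5 → F
  i= 1: L-X = 14 → O
  i= 2: C-G = 22 → W
  i= 3: M-C = 10 → K
  i= 4: X-S =  5 → F
  i= 5: O-A = 14 → O
  i= 6: S-W = 22 → W
  i= 7: B-R = 10 → K
  i= 8: N-I =  5 → F
  i= 9: E-Q = 14 → O
  i=10: R-V = 22 → W
  i=11: J-Z = 10 → K
  i=12: H-C =  5 → F
  shifts repeat with period 4: FOWK

FOWK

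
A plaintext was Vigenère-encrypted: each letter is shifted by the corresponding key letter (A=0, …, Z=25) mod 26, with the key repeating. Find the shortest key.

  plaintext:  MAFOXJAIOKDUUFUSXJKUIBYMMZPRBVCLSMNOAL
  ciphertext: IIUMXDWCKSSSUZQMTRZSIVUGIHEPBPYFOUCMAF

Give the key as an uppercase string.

  i= 0: I-M = 22 → W
  i= 1: I-A =  8 → I
  i= 2: U-F = 15 → P
  i= 3: M-O = 24 → Y
  i= 4: X-X =  0 → A
  i= 5: D-J = 20 → U
  i= 6: W-A = 22 → W
  i= 7: C-I = 20 → U
  i= 8: K-O = 22 → W
  i= 9: S-K =  8 → I
  i=10: S-D = 15 → P
  i=11: S-U = 24 → Y
  i=12: U-U =  0 → A
  i=13: Z-F = 20 → U
  i=14: Q-U = 22 → W
  i=15: M-S = 20 → U
  i=16: T-X = 22 → W
  i=17: R-J =  8 → I
  i=18: Z-K = 15 → P
  i=19: S-U = 24 → Y
  i=20: I-I =  0 → A
  i=21: V-B = 20 → U
  i=22: U-Y = 22 → W
  i=23: G-M = 20 → U
  i=24: I-M = 22 → W
  i=25: H-Z =  8 → I
  i=26: E-P = 15 → P
  i=27: P-R = 24 → Y
  i=28: B-B =  0 → A
  i=29: P-V = 20 → U
  i=30: Y-C = 22 → W
  i=31: F-L = 20 → U
  i=32: O-S = 22 → W
  i=33: U-M =  8 → I
  i=34: C-N = 15 → P
  i=35: M-O = 24 → Y
  i=36: A-A =  0 → A
  i=37: F-L = 20 → U
  shifts repeat with period 8: WIPYAUWU

WIPYAUWU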